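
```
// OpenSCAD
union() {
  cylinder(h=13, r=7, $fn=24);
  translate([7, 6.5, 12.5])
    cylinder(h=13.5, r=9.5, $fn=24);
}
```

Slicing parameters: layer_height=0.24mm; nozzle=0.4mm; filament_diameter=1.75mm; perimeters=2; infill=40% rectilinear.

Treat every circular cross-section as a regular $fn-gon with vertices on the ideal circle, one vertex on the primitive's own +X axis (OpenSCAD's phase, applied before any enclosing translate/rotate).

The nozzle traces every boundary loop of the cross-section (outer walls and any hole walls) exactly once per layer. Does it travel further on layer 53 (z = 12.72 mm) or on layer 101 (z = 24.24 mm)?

layer 53 (z = 12.72 mm)

Layer 53 (z = 12.72): the r=7 cylinder gives a regular 24-gon of circumradius 7 (constant along its height) (perimeter = 2·24·7.000·sin(180°/24) = 43.86 mm); the r=9.5 cylinder at (7, 6.5) contributes a regular 24-gon of circumradius 9.5 (perimeter = 2·24·9.500·sin(180°/24) = 59.52 mm); Taking the union: the regions partially overlap (shared area 62.63 mm²), so the edge portions inside another operand are dropped and the merged outline is re-measured after clipping — boundary = 72.67 mm. So its perimeter = 72.67 mm. Layer 101 (z = 24.24): the cylinder is absent (z outside [0, 13]); the r=9.5 cylinder at (7, 6.5) gives a regular 24-gon of circumradius 9.5 (constant along its height) (perimeter = 2·24·9.500·sin(180°/24) = 59.52 mm); Merging all regions: only the r=9.5 cylinder at (7, 6.5) is present, so the union is just that shape — boundary = 59.52 mm. So its perimeter = 59.52 mm. Layer 53 is larger (72.67 vs 59.52 mm).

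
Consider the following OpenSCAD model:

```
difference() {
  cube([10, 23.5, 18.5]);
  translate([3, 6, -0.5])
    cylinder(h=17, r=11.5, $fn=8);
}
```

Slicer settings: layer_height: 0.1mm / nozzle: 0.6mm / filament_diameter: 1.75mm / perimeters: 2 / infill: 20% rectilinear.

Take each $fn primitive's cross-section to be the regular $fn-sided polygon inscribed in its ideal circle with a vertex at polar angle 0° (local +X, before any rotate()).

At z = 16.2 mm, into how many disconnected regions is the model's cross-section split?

At z = 16.2 mm: the cube (footprint 10×23.5) is included at this height; the r=11.5 cylinder at (3, 6) gives a regular 8-gon of circumradius 11.5 (constant along its height); Subtracting the remaining from the first: starting from the 10×23.5 cube, the r=11.5 cylinder at (3, 6) partially overlaps it — only the 162.99 mm² overlap (of its 374.06 mm²) is removed, clipping the outline — 1 connected region. The result has 1 disconnected region.

1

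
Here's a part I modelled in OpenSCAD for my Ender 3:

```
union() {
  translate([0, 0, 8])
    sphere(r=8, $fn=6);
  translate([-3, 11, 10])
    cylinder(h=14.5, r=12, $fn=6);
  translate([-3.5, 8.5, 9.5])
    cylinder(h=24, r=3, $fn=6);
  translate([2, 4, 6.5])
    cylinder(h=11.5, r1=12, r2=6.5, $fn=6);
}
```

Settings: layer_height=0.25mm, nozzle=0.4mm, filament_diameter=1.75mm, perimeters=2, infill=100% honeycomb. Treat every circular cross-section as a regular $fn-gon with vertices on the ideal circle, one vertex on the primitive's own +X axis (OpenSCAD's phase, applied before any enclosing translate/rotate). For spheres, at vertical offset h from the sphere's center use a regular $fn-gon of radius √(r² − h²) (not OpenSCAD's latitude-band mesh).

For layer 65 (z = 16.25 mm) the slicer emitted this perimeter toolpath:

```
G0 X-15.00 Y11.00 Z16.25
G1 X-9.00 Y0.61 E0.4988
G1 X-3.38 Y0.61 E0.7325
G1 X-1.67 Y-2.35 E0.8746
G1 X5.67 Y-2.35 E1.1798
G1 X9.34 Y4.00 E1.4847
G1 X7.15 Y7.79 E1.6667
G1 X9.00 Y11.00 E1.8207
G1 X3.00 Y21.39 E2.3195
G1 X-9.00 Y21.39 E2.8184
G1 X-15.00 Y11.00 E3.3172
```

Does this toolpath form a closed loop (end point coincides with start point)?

yes

Start point (G0): (-15.00, 11.00). End point (last G1): the path returns to the start — closed.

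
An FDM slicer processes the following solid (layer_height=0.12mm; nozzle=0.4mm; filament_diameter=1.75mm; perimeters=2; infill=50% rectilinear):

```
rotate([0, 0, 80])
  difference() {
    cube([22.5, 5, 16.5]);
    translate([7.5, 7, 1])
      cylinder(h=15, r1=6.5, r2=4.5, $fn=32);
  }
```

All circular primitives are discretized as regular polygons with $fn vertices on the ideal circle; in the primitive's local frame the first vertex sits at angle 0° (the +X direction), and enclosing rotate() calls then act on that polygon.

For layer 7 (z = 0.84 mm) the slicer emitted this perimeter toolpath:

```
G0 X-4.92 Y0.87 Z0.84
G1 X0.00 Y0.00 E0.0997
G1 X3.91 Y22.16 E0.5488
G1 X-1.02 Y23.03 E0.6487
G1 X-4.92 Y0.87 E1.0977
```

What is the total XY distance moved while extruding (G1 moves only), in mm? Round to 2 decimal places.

55.01 mm

Sum the Euclidean lengths of each G1 segment: total = 55.01 mm.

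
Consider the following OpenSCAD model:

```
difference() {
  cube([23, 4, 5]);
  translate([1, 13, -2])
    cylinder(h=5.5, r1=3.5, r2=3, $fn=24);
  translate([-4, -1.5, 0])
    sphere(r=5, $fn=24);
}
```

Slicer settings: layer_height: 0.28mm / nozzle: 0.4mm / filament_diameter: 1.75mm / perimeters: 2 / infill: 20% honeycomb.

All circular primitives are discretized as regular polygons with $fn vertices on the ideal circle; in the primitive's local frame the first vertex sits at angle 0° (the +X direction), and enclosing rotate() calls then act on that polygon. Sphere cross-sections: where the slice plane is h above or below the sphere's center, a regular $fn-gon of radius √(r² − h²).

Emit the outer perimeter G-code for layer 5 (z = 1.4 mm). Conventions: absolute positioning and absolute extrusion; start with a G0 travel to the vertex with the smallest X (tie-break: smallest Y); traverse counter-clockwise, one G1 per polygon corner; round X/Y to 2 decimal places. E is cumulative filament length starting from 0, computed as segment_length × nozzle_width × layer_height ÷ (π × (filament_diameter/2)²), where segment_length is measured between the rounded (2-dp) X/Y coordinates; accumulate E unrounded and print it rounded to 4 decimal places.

At z = 1.4 mm: the cube (footprint 23×4) is included at this height; the cone at (1, 13) (r1=3.5→r2=3) has section circumradius 3.191 here — a regular 24-gon; the sphere at (-4, -1.5): section is a regular 24-gon, circumradius = √(r²−h²) = √(5²−1.4²) = 4.800; Taking the first minus the rest: starting from the 23×4 cube, the cone at (1, 13) misses the remaining region (no effect); the r=5 sphere at (-4, -1.5) partially overlaps it — only the 0.33 mm² overlap (of its 71.56 mm²) is removed, clipping the outline — 1 connected region. The outline is a single polygon with 6 vertices. Extrusion per mm of travel: 0.4 × 0.28 / (π × 0.875²) = 0.046564. Accumulating E over each segment gives final E = 2.4958.

G0 X0.00 Y1.10 Z1.40
G1 X0.16 Y0.90 E0.0119
G1 X0.53 Y0.00 E0.0572
G1 X23.00 Y0.00 E1.1035
G1 X23.00 Y4.00 E1.2898
G1 X0.00 Y4.00 E2.3608
G1 X0.00 Y1.10 E2.4958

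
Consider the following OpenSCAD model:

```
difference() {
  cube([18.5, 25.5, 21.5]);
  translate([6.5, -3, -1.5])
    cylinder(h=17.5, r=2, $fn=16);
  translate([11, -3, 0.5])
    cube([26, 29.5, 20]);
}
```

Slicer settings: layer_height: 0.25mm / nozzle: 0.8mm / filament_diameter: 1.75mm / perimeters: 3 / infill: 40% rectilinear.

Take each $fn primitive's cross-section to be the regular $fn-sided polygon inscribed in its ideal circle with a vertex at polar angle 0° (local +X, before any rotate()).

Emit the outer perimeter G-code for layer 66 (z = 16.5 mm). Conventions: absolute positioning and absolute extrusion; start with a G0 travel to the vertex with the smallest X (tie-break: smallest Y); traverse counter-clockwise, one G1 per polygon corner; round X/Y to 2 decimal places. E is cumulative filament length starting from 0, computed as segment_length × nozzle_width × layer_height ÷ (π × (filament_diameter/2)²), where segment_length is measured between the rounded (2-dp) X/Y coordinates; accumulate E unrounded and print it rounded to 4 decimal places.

G0 X0.00 Y0.00 Z16.50
G1 X11.00 Y0.00 E0.9147
G1 X11.00 Y25.50 E3.0350
G1 X0.00 Y25.50 E3.9496
G1 X0.00 Y0.00 E6.0700

At z = 16.5 mm: the cube (footprint 18.5×25.5) is included at this height; the cylinder at (6.5, -3) does not reach this height (z outside [-1.5, 16]); the cube at (11, -3) (footprint 26×29.5) is included at this height; Subtracting the remaining from the first: starting from the 18.5×25.5 cube, the 26×29.5 cube at (11, -3) partially overlaps it — only the 191.25 mm² overlap (of its 767.00 mm²) is removed, clipping the outline — 1 connected region. The outline is a single polygon with 4 vertices. Extrusion per mm of travel: 0.8 × 0.25 / (π × 0.875²) = 0.083150. Accumulating E over each segment gives final E = 6.0700.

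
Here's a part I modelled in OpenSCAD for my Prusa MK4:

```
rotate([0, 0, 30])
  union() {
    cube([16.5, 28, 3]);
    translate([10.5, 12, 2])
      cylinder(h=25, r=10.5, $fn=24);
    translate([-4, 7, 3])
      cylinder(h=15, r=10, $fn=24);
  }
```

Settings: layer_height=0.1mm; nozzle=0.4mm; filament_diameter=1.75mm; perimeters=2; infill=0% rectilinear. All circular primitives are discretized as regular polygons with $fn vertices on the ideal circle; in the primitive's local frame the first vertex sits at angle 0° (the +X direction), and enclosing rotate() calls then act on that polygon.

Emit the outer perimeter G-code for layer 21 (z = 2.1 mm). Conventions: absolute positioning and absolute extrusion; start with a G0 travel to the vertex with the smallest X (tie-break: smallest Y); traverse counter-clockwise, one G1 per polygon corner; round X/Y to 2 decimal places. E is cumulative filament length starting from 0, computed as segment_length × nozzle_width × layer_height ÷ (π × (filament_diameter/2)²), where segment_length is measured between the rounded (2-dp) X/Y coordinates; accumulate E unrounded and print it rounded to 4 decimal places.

G0 X-14.00 Y24.25 Z2.10
G1 X0.00 Y0.00 E0.4657
G1 X14.29 Y8.25 E0.7401
G1 X12.55 Y11.27 E0.7980
G1 X13.24 Y12.92 E0.8278
G1 X13.59 Y15.64 E0.8734
G1 X13.24 Y18.36 E0.9190
G1 X12.19 Y20.89 E0.9645
G1 X10.52 Y23.07 E1.0102
G1 X8.34 Y24.74 E1.0559
G1 X5.81 Y25.78 E1.1014
G1 X4.03 Y26.02 E1.1312
G1 X0.29 Y32.50 E1.2557
G1 X-14.00 Y24.25 E1.5301

At z = 2.1 mm: the 16.5×28 cube contributes its full rectangle; the r=10.5 cylinder at (10.5, 12) contributes a regular 24-gon of circumradius 10.5; the cylinder at (-4, 7) does not reach this height (z outside [3, 18]); Combining (union): the regions partially overlap (shared area 289.23 mm²), so overlapping operands fuse into one piece — 1 connected region; (rotated 30° about Z; rotation is an isometry so areas/perimeters/island counts are preserved). The outline is a single polygon with 13 vertices. Extrusion per mm of travel: 0.4 × 0.1 / (π × 0.875²) = 0.016630. Accumulating E over each segment gives final E = 1.5301.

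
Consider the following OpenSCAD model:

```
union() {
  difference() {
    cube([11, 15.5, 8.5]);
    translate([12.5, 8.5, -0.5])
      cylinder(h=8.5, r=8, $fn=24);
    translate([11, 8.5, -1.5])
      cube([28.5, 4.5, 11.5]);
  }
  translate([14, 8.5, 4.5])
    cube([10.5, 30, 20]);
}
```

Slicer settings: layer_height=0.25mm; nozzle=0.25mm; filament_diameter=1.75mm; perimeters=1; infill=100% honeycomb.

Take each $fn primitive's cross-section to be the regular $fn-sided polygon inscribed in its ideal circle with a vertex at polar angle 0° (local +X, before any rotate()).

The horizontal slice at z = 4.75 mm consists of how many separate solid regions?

At z = 4.75 mm: the cube (footprint 11×15.5) is included at this height; the cylinder at (12.5, 8.5): section is a regular 24-gon, circumradius r=8; the 28.5×4.5 cube at (11, 8.5) contributes its full rectangle; Subtracting the remaining from the first: starting from the 11×15.5 cube, the r=8 cylinder at (12.5, 8.5) partially overlaps it — only the 74.61 mm² overlap (of its 198.77 mm²) is removed, clipping the outline; the 28.5×4.5 cube at (11, 8.5) misses the remaining region (no effect) — 1 connected region; the 10.5×30 cube at (14, 8.5) contributes its full rectangle; Combining (union): the 2 present regions are separate (no shared area or edge), so areas and boundary lengths simply add and each stays a separate island — 2 connected regions. The result has 2 disconnected regions.

2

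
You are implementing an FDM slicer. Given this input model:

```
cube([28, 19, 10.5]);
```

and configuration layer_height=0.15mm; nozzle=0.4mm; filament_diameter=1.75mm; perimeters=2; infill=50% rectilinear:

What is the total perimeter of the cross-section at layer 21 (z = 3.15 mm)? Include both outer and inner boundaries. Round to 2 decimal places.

At z = 3.15 mm: the cube (footprint 28×19) is included at this height (perimeter 94.00 mm). Overall, the cross-section is a single solid region. Total boundary length (outer) = 94.00 mm.

94.00 mm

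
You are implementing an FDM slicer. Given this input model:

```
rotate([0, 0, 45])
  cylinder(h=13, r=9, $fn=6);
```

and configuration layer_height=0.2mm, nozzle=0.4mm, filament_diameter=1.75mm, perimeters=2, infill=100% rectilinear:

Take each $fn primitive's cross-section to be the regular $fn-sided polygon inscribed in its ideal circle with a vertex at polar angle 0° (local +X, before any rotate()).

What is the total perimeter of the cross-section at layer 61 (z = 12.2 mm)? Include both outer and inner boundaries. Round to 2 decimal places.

At z = 12.2 mm: the r=9 cylinder contributes a regular 6-gon of circumradius 9 (perimeter = 2·6·9.000·sin(180°/6) = 54.00 mm); (whole slice rotated 45° about Z — lengths, areas and connectivity unchanged). Overall, the cross-section is a single solid region. Total boundary length (outer) = 54.00 mm.

54.00 mm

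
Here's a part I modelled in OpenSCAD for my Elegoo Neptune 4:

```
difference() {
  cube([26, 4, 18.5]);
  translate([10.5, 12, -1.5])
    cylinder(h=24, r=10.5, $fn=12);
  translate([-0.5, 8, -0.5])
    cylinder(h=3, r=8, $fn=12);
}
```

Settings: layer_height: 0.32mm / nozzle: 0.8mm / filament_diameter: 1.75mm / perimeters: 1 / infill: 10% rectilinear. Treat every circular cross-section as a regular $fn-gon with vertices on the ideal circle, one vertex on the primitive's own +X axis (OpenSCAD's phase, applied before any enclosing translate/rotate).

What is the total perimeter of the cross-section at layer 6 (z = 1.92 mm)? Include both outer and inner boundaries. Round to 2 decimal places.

At z = 1.92 mm: the cube is present — its section is the full 26×4 rectangle (perimeter 60.00 mm); the cylinder at (10.5, 12): section is a regular 12-gon, circumradius r=10.5 (perimeter = 2·12·10.500·sin(180°/12) = 65.22 mm); the r=8 cylinder at (-0.5, 8) contributes a regular 12-gon of circumradius 8 (perimeter = 2·12·8.000·sin(180°/12) = 49.69 mm); Subtracting the remaining from the first: starting from the 26×4 cube, the r=10.5 cylinder at (10.5, 12) partially overlaps it — only the 20.06 mm² overlap (of its 330.75 mm²) is removed, clipping the outline; the r=8 cylinder at (-0.5, 8) partially overlaps it — only the 14.89 mm² overlap (of its 192.00 mm²) is removed, clipping the outline — boundary = 57.83 mm. Overall, the cross-section is a single solid region. Total boundary length (outer) = 57.83 mm.

57.83 mm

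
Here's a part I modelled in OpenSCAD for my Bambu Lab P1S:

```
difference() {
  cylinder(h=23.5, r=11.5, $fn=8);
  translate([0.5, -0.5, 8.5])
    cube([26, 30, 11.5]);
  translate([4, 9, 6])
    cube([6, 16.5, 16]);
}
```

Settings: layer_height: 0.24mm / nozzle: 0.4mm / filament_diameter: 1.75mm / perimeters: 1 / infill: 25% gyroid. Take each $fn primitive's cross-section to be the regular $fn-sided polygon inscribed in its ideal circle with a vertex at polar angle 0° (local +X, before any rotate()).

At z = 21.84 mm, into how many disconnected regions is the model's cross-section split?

At z = 21.84 mm: the cylinder: section is a regular 8-gon, circumradius r=11.5; the cube at (0.5, -0.5) is absent (z outside [8.5, 20]); the cube at (4, 9) (footprint 6×16.5) is included at this height; After the difference (first − rest): starting from the r=11.5 cylinder, the 6×16.5 cube at (4, 9) partially overlaps it — only the 0.86 mm² overlap (of its 99.00 mm²) is removed, clipping the outline — 1 connected region. The result has 1 disconnected region.

1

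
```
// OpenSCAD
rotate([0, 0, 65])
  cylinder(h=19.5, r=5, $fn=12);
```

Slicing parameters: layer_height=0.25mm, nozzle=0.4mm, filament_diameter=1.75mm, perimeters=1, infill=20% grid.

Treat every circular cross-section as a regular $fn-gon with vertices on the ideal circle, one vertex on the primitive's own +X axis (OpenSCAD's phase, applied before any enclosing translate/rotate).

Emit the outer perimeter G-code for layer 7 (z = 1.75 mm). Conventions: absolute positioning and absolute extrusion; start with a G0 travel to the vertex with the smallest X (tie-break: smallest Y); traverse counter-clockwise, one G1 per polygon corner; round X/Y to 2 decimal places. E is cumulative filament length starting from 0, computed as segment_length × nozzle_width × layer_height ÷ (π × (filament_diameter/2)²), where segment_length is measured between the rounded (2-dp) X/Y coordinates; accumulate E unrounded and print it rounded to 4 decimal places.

At z = 1.75 mm: the r=5 cylinder contributes a regular 12-gon of circumradius 5; (rotated 65° about Z; rotation is an isometry so areas/perimeters/island counts are preserved). The outline is a single polygon with 12 vertices. Extrusion per mm of travel: 0.4 × 0.25 / (π × 0.875²) = 0.041575. Accumulating E over each segment gives final E = 1.2914.

G0 X-4.98 Y-0.44 Z1.75
G1 X-4.10 Y-2.87 E0.1074
G1 X-2.11 Y-4.53 E0.2152
G1 X0.44 Y-4.98 E0.3228
G1 X2.87 Y-4.10 E0.4303
G1 X4.53 Y-2.11 E0.5380
G1 X4.98 Y0.44 E0.6457
G1 X4.10 Y2.87 E0.7531
G1 X2.11 Y4.53 E0.8609
G1 X-0.44 Y4.98 E0.9685
G1 X-2.87 Y4.10 E1.0760
G1 X-4.53 Y2.11 E1.1837
G1 X-4.98 Y-0.44 E1.2914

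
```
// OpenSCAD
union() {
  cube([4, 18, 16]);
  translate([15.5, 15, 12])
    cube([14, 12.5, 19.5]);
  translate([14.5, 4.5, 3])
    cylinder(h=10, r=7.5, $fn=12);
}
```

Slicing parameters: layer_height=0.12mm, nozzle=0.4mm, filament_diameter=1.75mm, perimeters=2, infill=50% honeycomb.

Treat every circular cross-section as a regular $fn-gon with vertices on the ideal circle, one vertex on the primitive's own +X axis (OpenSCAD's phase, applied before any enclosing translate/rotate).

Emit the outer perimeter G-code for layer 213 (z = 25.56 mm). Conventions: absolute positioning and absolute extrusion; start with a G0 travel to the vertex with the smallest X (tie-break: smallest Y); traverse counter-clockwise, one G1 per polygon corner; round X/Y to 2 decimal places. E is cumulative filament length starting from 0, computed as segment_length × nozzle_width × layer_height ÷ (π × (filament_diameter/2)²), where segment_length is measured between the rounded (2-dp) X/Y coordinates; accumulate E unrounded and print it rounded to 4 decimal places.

At z = 25.56 mm: the cube is absent (z outside [0, 16]); the cube at (15.5, 15) (footprint 14×12.5) is included at this height; the cylinder at (14.5, 4.5) is absent (z outside [3, 13]); Combining (union): only the 14×12.5 cube at (15.5, 15) is present, so the union is just that shape — 1 connected region. The outline is a single polygon with 4 vertices. Extrusion per mm of travel: 0.4 × 0.12 / (π × 0.875²) = 0.019956. Accumulating E over each segment gives final E = 1.0577.

G0 X15.50 Y15.00 Z25.56
G1 X29.50 Y15.00 E0.2794
G1 X29.50 Y27.50 E0.5288
G1 X15.50 Y27.50 E0.8082
G1 X15.50 Y15.00 E1.0577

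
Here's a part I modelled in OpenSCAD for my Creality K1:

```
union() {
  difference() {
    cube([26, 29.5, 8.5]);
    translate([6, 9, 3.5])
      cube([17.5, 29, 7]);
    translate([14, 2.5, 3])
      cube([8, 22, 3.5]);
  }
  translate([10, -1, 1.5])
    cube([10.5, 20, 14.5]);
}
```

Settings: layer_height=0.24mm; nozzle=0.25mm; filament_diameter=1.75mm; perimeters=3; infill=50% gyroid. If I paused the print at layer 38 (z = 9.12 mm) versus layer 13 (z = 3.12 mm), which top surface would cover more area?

Layer 38 (z = 9.12): the cube is not intersected at this z (z outside [0, 8.5]); the cube at (6, 9) is present — its section is the full 17.5×29 rectangle (area 507.50 mm²); the cube at (14, 2.5) is not intersected at this z (z outside [3, 6.5]); Subtracting the remaining from the first: the first operand is absent here, so nothing remains; the 10.5×20 cube at (10, -1) contributes its full rectangle (area 210.00 mm²); Merging all regions: only the 10.5×20 cube at (10, -1) is present, so the union is just that shape — area = 210.00 mm². So its area = 210.00 mm². Layer 13 (z = 3.12): the cube is present — its section is the full 26×29.5 rectangle (area 767.00 mm²); the cube at (6, 9) does not reach this height (z outside [3.5, 10.5]); the cube at (14, 2.5) (footprint 8×22) is included at this height (area 176.00 mm²); Taking the first minus the rest: starting from the 26×29.5 cube (767.00 mm²), the 8×22 cube at (14, 2.5) lies wholly inside it (removes its full 176.00 mm² and its 60.00 mm outline becomes a hole wall) — area = 591.00 mm²; the cube at (10, -1) is present — its section is the full 10.5×20 rectangle (area 210.00 mm²); Combining (union): the regions partially overlap — summed areas 801.00 mm² minus the doubly-counted overlap 92.25 mm² gives 708.75 mm² — area = 708.75 mm². So its area = 708.75 mm². Layer 13 is larger (708.75 vs 210.00 mm²).

layer 13 (z = 3.12 mm)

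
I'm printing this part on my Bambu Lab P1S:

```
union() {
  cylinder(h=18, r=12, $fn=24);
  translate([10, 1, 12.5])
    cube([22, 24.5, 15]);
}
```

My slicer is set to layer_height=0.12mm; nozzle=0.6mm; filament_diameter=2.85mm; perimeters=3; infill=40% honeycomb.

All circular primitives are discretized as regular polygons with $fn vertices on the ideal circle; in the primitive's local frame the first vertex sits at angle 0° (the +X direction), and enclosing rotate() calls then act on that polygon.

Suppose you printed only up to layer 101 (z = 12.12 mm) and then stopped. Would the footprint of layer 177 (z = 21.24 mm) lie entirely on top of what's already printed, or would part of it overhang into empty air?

Compare the two slices. At z = 12.12: the r=12 cylinder gives a regular 24-gon of circumradius 12 (constant along its height) (area = (24/2)·12.000²·sin(360°/24) = 447.24 mm²); the cube at (10, 1) is absent (z outside [12.5, 27.5]); Combining (union): only the r=12 cylinder is present, so the union is just that shape — area = 447.24 mm². At z = 21.24: the cylinder is not intersected at this z (z outside [0, 18]); the 22×24.5 cube at (10, 1) contributes its full rectangle (area 539.00 mm²); Combining (union): only the 22×24.5 cube at (10, 1) is present, so the union is just that shape — area = 539.00 mm². Checking containment: at z = 21.24 the cross-section extends beyond the z = 12.12 cross-section by about 532.39 mm².

part overhangs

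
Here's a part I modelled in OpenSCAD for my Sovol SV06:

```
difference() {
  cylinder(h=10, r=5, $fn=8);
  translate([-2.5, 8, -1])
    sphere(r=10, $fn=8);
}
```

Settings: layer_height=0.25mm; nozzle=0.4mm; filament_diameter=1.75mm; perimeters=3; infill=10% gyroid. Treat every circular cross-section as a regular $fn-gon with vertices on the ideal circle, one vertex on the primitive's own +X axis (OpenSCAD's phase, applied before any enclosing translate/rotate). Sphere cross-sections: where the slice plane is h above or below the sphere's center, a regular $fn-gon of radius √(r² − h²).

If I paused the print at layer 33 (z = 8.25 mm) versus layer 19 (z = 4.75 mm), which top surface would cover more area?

Layer 33 (z = 8.25): the cylinder: section is a regular 8-gon, circumradius r=5 (area = (8/2)·5.000²·sin(360°/8) = 70.71 mm²); the sphere at (-2.5, 8): section is a regular 8-gon, circumradius = √(r²−h²) = √(10²−9.25²) = 3.800 (area = (8/2)·3.800²·sin(360°/8) = 40.84 mm²); After the difference (first − rest): starting from the r=5 cylinder (70.71 mm²), the r=10 sphere at (-2.5, 8) misses the remaining region (no effect) — area = 70.71 mm². So its area = 70.71 mm². Layer 19 (z = 4.75): the r=5 cylinder contributes a regular 8-gon of circumradius 5 (area = (8/2)·5.000²·sin(360°/8) = 70.71 mm²); the r=10 sphere at (-2.5, 8) slices to a regular 8-gon of circumradius 8.182 (√(r²−h²) with h=5.75 from center) (area = (8/2)·8.182²·sin(360°/8) = 189.33 mm²); Taking the first minus the rest: starting from the r=5 cylinder (70.71 mm²), the r=10 sphere at (-2.5, 8) partially overlaps it — only the 25.60 mm² overlap (of its 189.33 mm²) is removed, clipping the outline — area = 45.11 mm². So its area = 45.11 mm². Layer 33 is larger (70.71 vs 45.11 mm²).

layer 33 (z = 8.25 mm)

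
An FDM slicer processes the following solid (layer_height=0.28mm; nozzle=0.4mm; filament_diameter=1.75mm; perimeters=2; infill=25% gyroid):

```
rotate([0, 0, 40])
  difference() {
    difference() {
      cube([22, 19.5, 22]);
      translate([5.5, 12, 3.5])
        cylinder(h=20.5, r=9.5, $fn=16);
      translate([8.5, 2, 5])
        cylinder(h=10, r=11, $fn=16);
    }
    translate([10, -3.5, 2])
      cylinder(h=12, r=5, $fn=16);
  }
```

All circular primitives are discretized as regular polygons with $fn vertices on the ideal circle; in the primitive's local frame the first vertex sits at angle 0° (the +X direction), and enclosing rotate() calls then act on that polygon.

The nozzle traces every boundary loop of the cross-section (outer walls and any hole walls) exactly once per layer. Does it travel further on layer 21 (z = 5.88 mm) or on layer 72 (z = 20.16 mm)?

layer 72 (z = 20.16 mm)

Layer 21 (z = 5.88): the cube (footprint 22×19.5) is included at this height (perimeter 83.00 mm); the r=9.5 cylinder at (5.5, 12) gives a regular 16-gon of circumradius 9.5 (constant along its height) (perimeter = 2·16·9.500·sin(180°/16) = 59.31 mm); the r=11 cylinder at (8.5, 2) contributes a regular 16-gon of circumradius 11 (perimeter = 2·16·11.000·sin(180°/16) = 68.67 mm); After the difference (first − rest): starting from the 22×19.5 cube, the r=9.5 cylinder at (5.5, 12) partially overlaps it — only the 220.65 mm² overlap (of its 276.30 mm²) is removed, clipping the outline; the r=11 cylinder at (8.5, 2) partially overlaps it — only the 97.48 mm² overlap (of its 370.44 mm²) is removed, clipping the outline — boundary = 55.85 mm; the r=5 cylinder at (10, -3.5) contributes a regular 16-gon of circumradius 5 (perimeter = 2·16·5.000·sin(180°/16) = 31.21 mm); Taking the first minus the rest: starting from the result so far, the r=5 cylinder at (10, -3.5) misses the remaining region (no effect) — boundary = 55.85 mm; (rotated 40° about Z; rotation is an isometry so areas/perimeters/island counts are preserved). So its perimeter = 55.85 mm. Layer 72 (z = 20.16): the cube is present — its section is the full 22×19.5 rectangle (perimeter 83.00 mm); the r=9.5 cylinder at (5.5, 12) contributes a regular 16-gon of circumradius 9.5 (perimeter = 2·16·9.500·sin(180°/16) = 59.31 mm); the cylinder at (8.5, 2) is not intersected at this z (z outside [5, 15]); Taking the first minus the rest: starting from the 22×19.5 cube, the r=9.5 cylinder at (5.5, 12) partially overlaps it — only the 220.65 mm² overlap (of its 276.30 mm²) is removed, clipping the outline — boundary = 86.52 mm; the cylinder at (10, -3.5) does not reach this height (z outside [2, 14]); Taking the first minus the rest: none of the subtracted shapes is present at this height, so the result so far is unchanged — boundary = 86.52 mm; (whole slice rotated 40° about Z — lengths, areas and connectivity unchanged). So its perimeter = 86.52 mm. Layer 72 is larger (86.52 vs 55.85 mm).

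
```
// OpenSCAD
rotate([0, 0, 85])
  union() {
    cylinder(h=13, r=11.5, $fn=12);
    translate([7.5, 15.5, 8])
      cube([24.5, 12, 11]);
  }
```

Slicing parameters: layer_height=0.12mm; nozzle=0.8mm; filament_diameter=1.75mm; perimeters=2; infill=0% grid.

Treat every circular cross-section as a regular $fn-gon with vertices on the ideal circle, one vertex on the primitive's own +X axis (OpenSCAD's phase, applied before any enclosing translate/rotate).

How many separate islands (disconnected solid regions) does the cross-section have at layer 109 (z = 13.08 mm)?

1

At z = 13.08 mm: the cylinder is absent (z outside [0, 13]); the cube at (7.5, 15.5) is present — its section is the full 24.5×12 rectangle; Merging all regions: only the 24.5×12 cube at (7.5, 15.5) is present, so the union is just that shape — 1 connected region; (whole slice rotated 85° about Z — lengths, areas and connectivity unchanged). Overall, the cross-section is a single solid region. Island count = 1.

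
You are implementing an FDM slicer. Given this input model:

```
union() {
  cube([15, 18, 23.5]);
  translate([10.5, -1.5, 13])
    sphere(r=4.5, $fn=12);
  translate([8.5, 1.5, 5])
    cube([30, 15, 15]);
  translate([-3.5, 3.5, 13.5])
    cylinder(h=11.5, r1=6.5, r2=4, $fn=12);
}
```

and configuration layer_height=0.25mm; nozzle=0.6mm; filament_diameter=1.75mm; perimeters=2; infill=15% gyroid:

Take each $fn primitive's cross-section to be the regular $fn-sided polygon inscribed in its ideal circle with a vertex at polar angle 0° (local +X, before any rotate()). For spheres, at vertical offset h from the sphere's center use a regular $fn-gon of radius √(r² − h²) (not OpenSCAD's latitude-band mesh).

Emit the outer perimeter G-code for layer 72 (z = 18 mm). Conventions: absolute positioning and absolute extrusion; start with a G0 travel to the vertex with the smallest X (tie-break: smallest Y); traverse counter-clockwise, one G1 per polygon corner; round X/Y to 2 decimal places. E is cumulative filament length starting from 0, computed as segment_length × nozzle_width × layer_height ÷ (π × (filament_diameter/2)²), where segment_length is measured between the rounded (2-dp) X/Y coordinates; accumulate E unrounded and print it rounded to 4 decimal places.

G0 X-9.02 Y3.50 Z18.00
G1 X-8.28 Y0.74 E0.1782
G1 X-6.26 Y-1.28 E0.3564
G1 X-3.50 Y-2.02 E0.5346
G1 X-0.74 Y-1.28 E0.7128
G1 X0.54 Y0.00 E0.8256
G1 X15.00 Y0.00 E1.7274
G1 X15.00 Y1.50 E1.8210
G1 X38.50 Y1.50 E3.2865
G1 X38.50 Y16.50 E4.2219
G1 X15.00 Y16.50 E5.6874
G1 X15.00 Y18.00 E5.7810
G1 X0.00 Y18.00 E6.7164
G1 X0.00 Y7.54 E7.3687
G1 X-0.74 Y8.28 E7.4340
G1 X-3.50 Y9.02 E7.6122
G1 X-6.26 Y8.28 E7.7904
G1 X-8.28 Y6.26 E7.9686
G1 X-9.02 Y3.50 E8.1468

At z = 18 mm: the cube is present — its section is the full 15×18 rectangle; the sphere at (10.5, -1.5) is not intersected at this z (|z−center|=5.000 > r=4.5); the cube at (8.5, 1.5) (footprint 30×15) is included at this height; the cone at (-3.5, 3.5): at t=0.391 of its height the radius interpolates to r₁+(r₂−r₁)t = 5.522, giving a regular 12-gon of that circumradius; Taking the union: the regions partially overlap (shared area 108.12 mm²), so overlapping operands fuse into one piece — 1 connected region. The outline is a single polygon with 18 vertices. Extrusion per mm of travel: 0.6 × 0.25 / (π × 0.875²) = 0.062363. Accumulating E over each segment gives final E = 8.1468.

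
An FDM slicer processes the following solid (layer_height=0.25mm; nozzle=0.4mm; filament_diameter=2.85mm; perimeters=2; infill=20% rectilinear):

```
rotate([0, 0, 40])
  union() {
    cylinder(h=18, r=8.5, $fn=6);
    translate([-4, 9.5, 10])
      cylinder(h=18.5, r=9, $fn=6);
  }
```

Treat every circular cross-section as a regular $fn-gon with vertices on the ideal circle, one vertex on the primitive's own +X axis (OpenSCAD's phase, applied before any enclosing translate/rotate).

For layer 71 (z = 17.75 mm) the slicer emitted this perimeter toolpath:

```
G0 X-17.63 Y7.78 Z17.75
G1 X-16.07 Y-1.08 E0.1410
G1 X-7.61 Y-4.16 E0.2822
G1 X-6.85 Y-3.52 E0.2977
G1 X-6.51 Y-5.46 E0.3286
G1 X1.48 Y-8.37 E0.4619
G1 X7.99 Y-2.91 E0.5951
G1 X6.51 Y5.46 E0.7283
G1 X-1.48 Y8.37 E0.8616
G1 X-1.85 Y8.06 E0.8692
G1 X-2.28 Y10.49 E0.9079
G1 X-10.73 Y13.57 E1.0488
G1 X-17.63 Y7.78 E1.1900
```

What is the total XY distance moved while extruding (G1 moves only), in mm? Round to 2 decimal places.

Sum the Euclidean lengths of each G1 segment: total = 75.92 mm.

75.92 mm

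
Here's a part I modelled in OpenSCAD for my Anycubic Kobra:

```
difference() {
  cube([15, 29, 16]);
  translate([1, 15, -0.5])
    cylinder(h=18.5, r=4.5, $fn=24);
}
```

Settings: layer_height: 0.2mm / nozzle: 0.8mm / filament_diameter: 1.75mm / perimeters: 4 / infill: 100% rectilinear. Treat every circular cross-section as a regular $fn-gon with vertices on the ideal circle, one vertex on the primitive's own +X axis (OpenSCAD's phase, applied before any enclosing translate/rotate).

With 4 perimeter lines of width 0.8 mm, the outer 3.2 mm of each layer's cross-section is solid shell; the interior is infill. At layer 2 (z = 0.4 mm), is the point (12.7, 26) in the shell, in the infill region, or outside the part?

At z = 0.4 mm: the cube (footprint 15×29) is included at this height; the r=4.5 cylinder at (1, 15) contributes a regular 24-gon of circumradius 4.5; After the difference (first − rest): starting from the 15×29 cube, the r=4.5 cylinder at (1, 15) partially overlaps it — only the 40.31 mm² overlap (of its 62.89 mm²) is removed, clipping the outline — 1 connected region. Overall, the cross-section is a single solid region. The nearest boundary edge runs (15.00, 29.00)→(15.00, 0.00); distance from the point to it = 2.30 mm. The point is inside the cross-section, 2.30 mm from the nearest boundary — within the 3.2 mm shell band (4 × 0.8).

shell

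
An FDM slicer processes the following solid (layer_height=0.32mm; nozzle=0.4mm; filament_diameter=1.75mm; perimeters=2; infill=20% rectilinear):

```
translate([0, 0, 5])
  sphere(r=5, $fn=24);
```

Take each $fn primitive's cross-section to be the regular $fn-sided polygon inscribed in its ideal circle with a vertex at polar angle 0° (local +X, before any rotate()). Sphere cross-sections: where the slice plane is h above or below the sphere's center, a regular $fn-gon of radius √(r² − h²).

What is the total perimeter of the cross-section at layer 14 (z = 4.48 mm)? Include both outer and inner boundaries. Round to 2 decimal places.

At z = 4.48 mm: the r=5 sphere contributes a regular 24-gon of circumradius √(5²−0.52²) = 4.973 (perimeter = 2·24·4.973·sin(180°/24) = 31.16 mm). Overall, the cross-section is a single solid region. Total boundary length (outer) = 31.16 mm.

31.16 mm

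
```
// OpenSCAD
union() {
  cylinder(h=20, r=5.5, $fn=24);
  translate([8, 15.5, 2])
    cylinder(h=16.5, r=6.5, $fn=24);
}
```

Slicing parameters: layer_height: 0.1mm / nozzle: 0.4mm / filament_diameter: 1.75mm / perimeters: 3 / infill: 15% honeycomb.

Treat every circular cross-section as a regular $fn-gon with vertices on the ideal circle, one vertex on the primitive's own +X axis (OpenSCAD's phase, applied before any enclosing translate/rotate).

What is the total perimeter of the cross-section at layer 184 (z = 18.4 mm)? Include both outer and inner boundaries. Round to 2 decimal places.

At z = 18.4 mm: the cylinder: section is a regular 24-gon, circumradius r=5.5 (perimeter = 2·24·5.500·sin(180°/24) = 34.46 mm); the cylinder at (8, 15.5): section is a regular 24-gon, circumradius r=6.5 (perimeter = 2·24·6.500·sin(180°/24) = 40.72 mm); Merging all regions: the 2 present regions are separate (no shared area or edge), so areas and boundary lengths simply add and each stays a separate island — boundary = 75.18 mm. Overall, the cross-section has 2 separate islands. Total boundary length (outer) = 75.18 mm.

75.18 mm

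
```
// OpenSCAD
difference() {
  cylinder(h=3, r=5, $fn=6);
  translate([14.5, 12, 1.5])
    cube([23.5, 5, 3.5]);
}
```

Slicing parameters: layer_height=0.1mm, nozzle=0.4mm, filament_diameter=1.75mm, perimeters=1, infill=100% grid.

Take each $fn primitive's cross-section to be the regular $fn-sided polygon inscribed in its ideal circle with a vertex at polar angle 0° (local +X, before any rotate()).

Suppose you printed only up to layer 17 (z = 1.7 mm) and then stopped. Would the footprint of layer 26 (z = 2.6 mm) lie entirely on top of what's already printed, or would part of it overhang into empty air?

entirely on top

Compare the two slices. At z = 1.7: the r=5 cylinder contributes a regular 6-gon of circumradius 5 (area = (6/2)·5.000²·sin(360°/6) = 64.95 mm²); the 23.5×5 cube at (14.5, 12) contributes its full rectangle (area 117.50 mm²); Taking the first minus the rest: starting from the r=5 cylinder (64.95 mm²), the 23.5×5 cube at (14.5, 12) misses the remaining region (no effect) — area = 64.95 mm². At z = 2.6: the r=5 cylinder contributes a regular 6-gon of circumradius 5 (area = (6/2)·5.000²·sin(360°/6) = 64.95 mm²); the cube at (14.5, 12) is present — its section is the full 23.5×5 rectangle (area 117.50 mm²); Subtracting the remaining from the first: starting from the r=5 cylinder (64.95 mm²), the 23.5×5 cube at (14.5, 12) misses the remaining region (no effect) — area = 64.95 mm². Checking containment: the cross-section at z = 2.6 is a subset of the cross-section at z = 1.7.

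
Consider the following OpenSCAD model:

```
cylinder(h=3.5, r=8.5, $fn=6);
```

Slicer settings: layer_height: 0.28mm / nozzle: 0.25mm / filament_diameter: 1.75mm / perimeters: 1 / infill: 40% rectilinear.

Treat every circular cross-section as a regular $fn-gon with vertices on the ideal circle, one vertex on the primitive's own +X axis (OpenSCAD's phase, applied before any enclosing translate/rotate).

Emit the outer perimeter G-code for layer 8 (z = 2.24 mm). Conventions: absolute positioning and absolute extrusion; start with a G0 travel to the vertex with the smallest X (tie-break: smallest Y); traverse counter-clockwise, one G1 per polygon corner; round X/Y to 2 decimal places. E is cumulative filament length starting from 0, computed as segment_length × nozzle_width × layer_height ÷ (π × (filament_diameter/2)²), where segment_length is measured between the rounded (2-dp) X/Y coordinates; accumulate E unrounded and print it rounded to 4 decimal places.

G0 X-8.50 Y0.00 Z2.24
G1 X-4.25 Y-7.36 E0.2473
G1 X4.25 Y-7.36 E0.4947
G1 X8.50 Y0.00 E0.7421
G1 X4.25 Y7.36 E0.9894
G1 X-4.25 Y7.36 E1.2368
G1 X-8.50 Y0.00 E1.4841

At z = 2.24 mm: the cylinder: section is a regular 6-gon, circumradius r=8.5. The outline is a single polygon with 6 vertices. Extrusion per mm of travel: 0.25 × 0.28 / (π × 0.875²) = 0.029103. Accumulating E over each segment gives final E = 1.4841.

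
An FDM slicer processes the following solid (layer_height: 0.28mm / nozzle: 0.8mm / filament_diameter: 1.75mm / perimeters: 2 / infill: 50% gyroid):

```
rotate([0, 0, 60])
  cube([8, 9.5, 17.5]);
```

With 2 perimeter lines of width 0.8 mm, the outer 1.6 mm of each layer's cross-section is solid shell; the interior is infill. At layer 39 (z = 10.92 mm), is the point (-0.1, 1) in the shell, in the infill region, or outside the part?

At z = 10.92 mm: the cube (footprint 8×9.5) is included at this height; (rotated 60° about Z; rotation is an isometry so areas/perimeters/island counts are preserved). Overall, the cross-section is a single solid region. Undo the 60° rotation: the query point maps to (0.816, 0.587) in the un-rotated model frame. The nearest boundary edge runs (0.00, 0.00)→(8.00, 0.00); distance from the point to it = 0.59 mm. The point is inside the cross-section, 0.59 mm from the nearest boundary — within the 1.6 mm shell band (2 × 0.8).

shell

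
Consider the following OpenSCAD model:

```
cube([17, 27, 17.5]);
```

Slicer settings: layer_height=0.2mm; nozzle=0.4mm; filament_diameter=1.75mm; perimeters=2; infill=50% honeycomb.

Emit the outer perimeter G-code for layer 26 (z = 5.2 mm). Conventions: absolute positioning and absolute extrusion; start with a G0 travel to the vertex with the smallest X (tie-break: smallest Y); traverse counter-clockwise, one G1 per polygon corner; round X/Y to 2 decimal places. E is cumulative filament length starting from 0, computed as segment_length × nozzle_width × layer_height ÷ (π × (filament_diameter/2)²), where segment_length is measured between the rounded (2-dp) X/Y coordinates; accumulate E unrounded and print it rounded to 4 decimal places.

At z = 5.2 mm: the 17×27 cube contributes its full rectangle. The outline is a single polygon with 4 vertices. Extrusion per mm of travel: 0.4 × 0.2 / (π × 0.875²) = 0.033260. Accumulating E over each segment gives final E = 2.9269.

G0 X0.00 Y0.00 Z5.20
G1 X17.00 Y0.00 E0.5654
G1 X17.00 Y27.00 E1.4634
G1 X0.00 Y27.00 E2.0289
G1 X0.00 Y0.00 E2.9269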